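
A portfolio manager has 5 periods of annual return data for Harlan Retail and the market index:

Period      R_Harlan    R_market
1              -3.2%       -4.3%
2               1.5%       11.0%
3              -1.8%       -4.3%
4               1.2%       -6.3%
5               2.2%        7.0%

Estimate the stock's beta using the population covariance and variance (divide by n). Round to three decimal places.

Mean R_i = (-3.2 + 1.5 − 1.8 + 1.2 + 2.2) / 5 = -0.0200%
Mean R_m = (-4.3 + 11.0 − 4.3 − 6.3 + 7.0) / 5 = 0.6200%
Σ(R_i − R̄_i)(R_m − R̄_m) = 45.9020  ⇒  Cov = 45.9020 / 5 = 9.1804
Σ(R_m − R̄_m)² = 244.7480  ⇒  Var(R_m) = 244.7480 / 5 = 48.9496
β = Cov / Var(R_m) = 9.1804 / 48.9496 = 0.1875

0.188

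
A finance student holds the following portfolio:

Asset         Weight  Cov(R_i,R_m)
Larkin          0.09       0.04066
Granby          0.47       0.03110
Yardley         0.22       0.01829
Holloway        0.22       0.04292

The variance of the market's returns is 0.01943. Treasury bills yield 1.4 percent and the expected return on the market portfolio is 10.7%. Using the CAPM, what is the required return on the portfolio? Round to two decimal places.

16.59%

β_Larkin = 0.04066 / 0.01943 = 2.0926
β_Granby = 0.03110 / 0.01943 = 1.6006
β_Yardley = 0.01829 / 0.01943 = 0.9413
β_Holloway = 0.04292 / 0.01943 = 2.2090
β_P = Σ w_i β_i = 0.09×2.0926 + 0.47×1.6006 + 0.22×0.9413 + 0.22×2.2090 = 1.6337
MRP = 10.7% − 1.4% = 9.30%
E(R_P) = R_f + β_P × MRP = 1.4% + 1.6337 × 9.3% = 16.59%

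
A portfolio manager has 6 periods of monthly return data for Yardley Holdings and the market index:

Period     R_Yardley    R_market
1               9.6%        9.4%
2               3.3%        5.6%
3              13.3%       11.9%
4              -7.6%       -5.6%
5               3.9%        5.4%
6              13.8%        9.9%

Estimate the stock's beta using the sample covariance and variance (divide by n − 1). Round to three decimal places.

1.250

Mean R_i = (9.6 + 3.3 + 13.3 − 7.6 + 3.9 + 13.8) / 6 = 6.0500%
Mean R_m = (9.4 + 5.6 + 11.9 − 5.6 + 5.4 + 9.9) / 6 = 6.1000%
Σ(R_i − R̄_i)(R_m − R̄_m) = 245.8000  ⇒  Cov = 245.8000 / 5 = 49.1600
Σ(R_m − R̄_m)² = 196.6000  ⇒  Var(R_m) = 196.6000 / 5 = 39.3200
β = Cov / Var(R_m) = 49.1600 / 39.3200 = 1.2503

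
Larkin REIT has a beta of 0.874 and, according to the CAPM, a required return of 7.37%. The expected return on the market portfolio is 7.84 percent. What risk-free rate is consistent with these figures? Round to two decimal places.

4.11%

E(R) = R_f + β(E(R_m) − R_f) = R_f(1 − β) + β·E(R_m)
7.37% = R_f × (1 − 0.874) + 0.874 × 7.84%
7.37% = R_f × 0.126 + 6.85216%
R_f = (7.37% − 6.85216%) / 0.126 = 4.11%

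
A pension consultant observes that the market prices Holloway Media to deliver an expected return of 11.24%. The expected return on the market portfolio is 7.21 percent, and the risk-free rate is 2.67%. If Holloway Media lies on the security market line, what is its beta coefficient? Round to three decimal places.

MRP = 7.21% − 2.67% = 4.54%
β = (E(R) − R_f) / MRP = (11.24% − 2.67%) / 4.54% = 8.57% / 4.54% = 1.888

1.888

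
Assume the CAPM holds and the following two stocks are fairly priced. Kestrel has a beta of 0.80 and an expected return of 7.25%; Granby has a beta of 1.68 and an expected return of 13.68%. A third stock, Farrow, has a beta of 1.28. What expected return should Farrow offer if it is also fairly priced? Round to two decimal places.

MRP (SML slope) = (13.68% − 7.25%) / (1.68 − 0.80) = 6.43% / 0.88 = 7.3068%
R_f (intercept) = 7.25% − 0.80 × 7.3068% = 1.4046%
E(R_Farrow) = R_f + β × MRP = 1.4046% + 1.28 × 7.3068% = 10.76%

10.76%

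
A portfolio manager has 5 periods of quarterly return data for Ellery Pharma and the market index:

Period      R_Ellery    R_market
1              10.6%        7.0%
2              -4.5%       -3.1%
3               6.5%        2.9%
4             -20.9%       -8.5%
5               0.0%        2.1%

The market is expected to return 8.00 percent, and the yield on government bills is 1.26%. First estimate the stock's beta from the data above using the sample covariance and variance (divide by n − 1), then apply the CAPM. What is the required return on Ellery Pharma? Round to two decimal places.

14.65%

Mean R_i = (10.6 − 4.5 + 6.5 − 20.9 + 0.0) / 5 = -1.6600%
Mean R_m = (7.0 − 3.1 + 2.9 − 8.5 + 2.1) / 5 = 0.0800%
Σ(R_i − R̄_i)(R_m − R̄_m) = 285.3140  ⇒  Cov = 285.3140 / 4 = 71.3285
Σ(R_m − R̄_m)² = 143.6480  ⇒  Var(R_m) = 143.6480 / 4 = 35.9120
β = Cov / Var(R_m) = 71.3285 / 35.9120 = 1.9862
MRP = 8.00% − 1.26% = 6.74%
E(R) = R_f + β × MRP = 1.26% + 1.9862 × 6.74% = 14.65%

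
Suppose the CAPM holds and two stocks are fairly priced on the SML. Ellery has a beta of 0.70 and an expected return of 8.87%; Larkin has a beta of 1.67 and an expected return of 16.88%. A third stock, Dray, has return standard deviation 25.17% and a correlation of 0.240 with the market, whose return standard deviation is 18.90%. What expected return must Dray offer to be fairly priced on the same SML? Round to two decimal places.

MRP = (16.88% − 8.87%) / (1.67 − 0.70) = 8.2577%
R_f = 8.87% − 0.70 × 8.2577% = 3.0896%
β_Dray = ρ·σ_i/σ_m = 0.240 × 25.17 / 18.90 = 0.3196
E(R_Dray) = R_f + β × MRP = 3.0896% + 0.3196 × 8.2577% = 5.73%

5.73%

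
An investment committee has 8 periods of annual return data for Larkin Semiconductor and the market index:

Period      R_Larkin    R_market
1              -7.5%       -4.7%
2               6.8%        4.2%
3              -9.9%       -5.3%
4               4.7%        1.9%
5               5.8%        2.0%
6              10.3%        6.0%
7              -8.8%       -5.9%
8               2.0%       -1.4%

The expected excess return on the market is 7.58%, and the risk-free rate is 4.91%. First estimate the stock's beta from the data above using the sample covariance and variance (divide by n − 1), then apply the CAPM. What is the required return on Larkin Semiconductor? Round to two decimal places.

17.76%

Mean R_i = (-7.5 + 6.8 − 9.9 + 4.7 + 5.8 + 10.3 − 8.8 + 2.0) / 8 = 0.4250%
Mean R_m = (-4.7 + 4.2 − 5.3 + 1.9 + 2.0 + 6.0 − 5.9 − 1.4) / 8 = -0.4000%
Σ(R_i − R̄_i)(R_m − R̄_m) = 249.0900  ⇒  Cov = 249.0900 / 7 = 35.5843
Σ(R_m − R̄_m)² = 146.9200  ⇒  Var(R_m) = 146.9200 / 7 = 20.9886
β = Cov / Var(R_m) = 35.5843 / 20.9886 = 1.6954
E(R) = R_f + β × MRP = 4.91% + 1.6954 × 7.58% = 17.76%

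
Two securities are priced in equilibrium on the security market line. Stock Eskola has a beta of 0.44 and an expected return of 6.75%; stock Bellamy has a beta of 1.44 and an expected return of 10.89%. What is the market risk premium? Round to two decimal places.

4.14%

Both satisfy E(R) = R_f + β·MRP, so the slope of the SML is
MRP = (10.89% − 6.75%) / (1.44 − 0.44) = 4.14% / 1.00 = 4.1400%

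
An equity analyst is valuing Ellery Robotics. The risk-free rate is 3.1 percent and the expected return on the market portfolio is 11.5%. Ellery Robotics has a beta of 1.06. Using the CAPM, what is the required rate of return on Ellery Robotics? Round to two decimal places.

Market risk premium = E(R_m) − R_f = 11.5% − 3.1% = 8.40%
E(R) = R_f + β × MRP = 3.1% + 1.06 × 8.4% = 12.00%

12.00%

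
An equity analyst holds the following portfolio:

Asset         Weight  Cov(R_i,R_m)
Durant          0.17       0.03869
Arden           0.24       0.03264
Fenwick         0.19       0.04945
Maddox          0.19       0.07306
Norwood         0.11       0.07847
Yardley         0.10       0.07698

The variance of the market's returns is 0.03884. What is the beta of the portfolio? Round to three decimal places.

1.391

β_Durant = 0.03869 / 0.03884 = 0.9961
β_Arden = 0.03264 / 0.03884 = 0.8404
β_Fenwick = 0.04945 / 0.03884 = 1.2732
β_Maddox = 0.07306 / 0.03884 = 1.8811
β_Norwood = 0.07847 / 0.03884 = 2.0203
β_Yardley = 0.07698 / 0.03884 = 1.9820
β_P = Σ w_i β_i = 0.17×0.9961 + 0.24×0.8404 + 0.19×1.2732 + 0.19×1.8811 + 0.11×2.0203 + 0.10×1.9820 = 1.3908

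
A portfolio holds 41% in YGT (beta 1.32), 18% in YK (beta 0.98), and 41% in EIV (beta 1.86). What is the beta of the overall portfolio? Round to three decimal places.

β_P = Σ w_i β_i = 0.41×1.32 + 0.18×0.98 + 0.41×1.86 = 1.4802

1.480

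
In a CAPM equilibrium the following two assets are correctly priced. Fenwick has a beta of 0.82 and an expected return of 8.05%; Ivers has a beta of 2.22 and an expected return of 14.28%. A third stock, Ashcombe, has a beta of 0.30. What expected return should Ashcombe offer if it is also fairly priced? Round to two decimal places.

5.74%

MRP (SML slope) = (14.28% − 8.05%) / (2.22 − 0.82) = 6.23% / 1.40 = 4.4500%
R_f (intercept) = 8.05% − 0.82 × 4.4500% = 4.4010%
E(R_Ashcombe) = R_f + β × MRP = 4.4010% + 0.30 × 4.4500% = 5.74%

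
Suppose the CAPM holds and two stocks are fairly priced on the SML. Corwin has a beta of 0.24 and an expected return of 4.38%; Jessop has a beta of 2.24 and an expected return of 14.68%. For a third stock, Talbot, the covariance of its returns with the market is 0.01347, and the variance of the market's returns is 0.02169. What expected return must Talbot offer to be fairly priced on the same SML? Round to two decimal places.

6.34%

MRP = (14.68% − 4.38%) / (2.24 − 0.24) = 5.1500%
R_f = 4.38% − 0.24 × 5.1500% = 3.1440%
β_Talbot = Cov / Var(R_m) = 0.01347 / 0.02169 = 0.6210
E(R_Talbot) = R_f + β × MRP = 3.1440% + 0.6210 × 5.1500% = 6.34%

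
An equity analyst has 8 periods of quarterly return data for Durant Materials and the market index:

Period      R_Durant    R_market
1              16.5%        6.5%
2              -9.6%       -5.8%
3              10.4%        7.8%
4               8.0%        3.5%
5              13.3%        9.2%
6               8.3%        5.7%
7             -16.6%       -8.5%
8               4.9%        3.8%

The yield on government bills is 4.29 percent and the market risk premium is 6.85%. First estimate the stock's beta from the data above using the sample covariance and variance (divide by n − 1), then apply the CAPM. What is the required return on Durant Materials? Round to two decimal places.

Mean R_i = (16.5 − 9.6 + 10.4 + 8.0 + 13.3 + 8.3 − 16.6 + 4.9) / 8 = 4.4000%
Mean R_m = (6.5 − 5.8 + 7.8 + 3.5 + 9.2 + 5.7 − 8.5 + 3.8) / 8 = 2.7750%
Σ(R_i − R̄_i)(R_m − R̄_m) = 503.7600  ⇒  Cov = 503.7600 / 7 = 71.9657
Σ(R_m − R̄_m)² = 291.1950  ⇒  Var(R_m) = 291.1950 / 7 = 41.5993
β = Cov / Var(R_m) = 71.9657 / 41.5993 = 1.7300
E(R) = R_f + β × MRP = 4.29% + 1.7300 × 6.85% = 16.14%

16.14%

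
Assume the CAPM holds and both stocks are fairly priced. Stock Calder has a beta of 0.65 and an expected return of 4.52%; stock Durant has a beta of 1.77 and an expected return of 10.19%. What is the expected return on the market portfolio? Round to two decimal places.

6.29%

Both satisfy E(R) = R_f + β·MRP, so the slope of the SML is
MRP = (10.19% − 4.52%) / (1.77 − 0.65) = 5.67% / 1.12 = 5.0625%
R_f = E(R_Calder) − β_Calder·MRP = 4.52% − 0.65 × 5.0625% = 1.2294%
E(R_m) = R_f + MRP = 1.2294% + 5.0625% = 6.29%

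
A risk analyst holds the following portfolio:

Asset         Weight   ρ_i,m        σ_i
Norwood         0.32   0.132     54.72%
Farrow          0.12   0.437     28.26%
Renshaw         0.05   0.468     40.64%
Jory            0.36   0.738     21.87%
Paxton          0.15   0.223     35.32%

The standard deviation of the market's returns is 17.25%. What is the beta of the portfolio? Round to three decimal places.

β_Norwood = 0.132 × 54.72% / 17.25% = 0.4187
β_Farrow = 0.437 × 28.26% / 17.25% = 0.7159
β_Renshaw = 0.468 × 40.64% / 17.25% = 1.1026
β_Jory = 0.738 × 21.87% / 17.25% = 0.9357
β_Paxton = 0.223 × 35.32% / 17.25% = 0.4566
β_P = Σ w_i β_i = 0.32×0.4187 + 0.12×0.7159 + 0.05×1.1026 + 0.36×0.9357 + 0.15×0.4566 = 0.6804

0.680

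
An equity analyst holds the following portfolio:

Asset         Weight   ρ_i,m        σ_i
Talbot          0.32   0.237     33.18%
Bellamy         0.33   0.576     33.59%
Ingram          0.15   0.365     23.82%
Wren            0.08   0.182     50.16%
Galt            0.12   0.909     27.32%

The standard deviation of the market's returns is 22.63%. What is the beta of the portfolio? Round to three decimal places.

β_Talbot = 0.237 × 33.18% / 22.63% = 0.3475
β_Bellamy = 0.576 × 33.59% / 22.63% = 0.8550
β_Ingram = 0.365 × 23.82% / 22.63% = 0.3842
β_Wren = 0.182 × 50.16% / 22.63% = 0.4034
β_Galt = 0.909 × 27.32% / 22.63% = 1.0974
β_P = Σ w_i β_i = 0.32×0.3475 + 0.33×0.8550 + 0.15×0.3842 + 0.08×0.4034 + 0.12×1.0974 = 0.6149

0.615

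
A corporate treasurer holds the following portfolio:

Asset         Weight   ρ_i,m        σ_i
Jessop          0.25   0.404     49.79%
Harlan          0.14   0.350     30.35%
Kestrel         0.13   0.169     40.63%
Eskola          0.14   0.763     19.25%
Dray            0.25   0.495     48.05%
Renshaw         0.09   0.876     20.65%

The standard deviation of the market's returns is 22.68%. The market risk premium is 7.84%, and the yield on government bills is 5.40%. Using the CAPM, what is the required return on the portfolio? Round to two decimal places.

11.29%

β_Jessop = 0.404 × 49.79% / 22.68% = 0.8869
β_Harlan = 0.350 × 30.35% / 22.68% = 0.4684
β_Kestrel = 0.169 × 40.63% / 22.68% = 0.3028
β_Eskola = 0.763 × 19.25% / 22.68% = 0.6476
β_Dray = 0.495 × 48.05% / 22.68% = 1.0487
β_Renshaw = 0.876 × 20.65% / 22.68% = 0.7976
β_P = Σ w_i β_i = 0.25×0.8869 + 0.14×0.4684 + 0.13×0.3028 + 0.14×0.6476 + 0.25×1.0487 + 0.09×0.7976 = 0.7513
E(R_P) = R_f + β_P × MRP = 5.40% + 0.7513 × 7.84% = 11.29%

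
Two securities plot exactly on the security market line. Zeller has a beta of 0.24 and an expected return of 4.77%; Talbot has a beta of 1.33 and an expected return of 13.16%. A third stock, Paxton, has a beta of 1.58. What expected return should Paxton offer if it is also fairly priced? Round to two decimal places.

15.08%

MRP (SML slope) = (13.16% − 4.77%) / (1.33 − 0.24) = 8.39% / 1.09 = 7.6972%
R_f (intercept) = 4.77% − 0.24 × 7.6972% = 2.9227%
E(R_Paxton) = R_f + β × MRP = 2.9227% + 1.58 × 7.6972% = 15.08%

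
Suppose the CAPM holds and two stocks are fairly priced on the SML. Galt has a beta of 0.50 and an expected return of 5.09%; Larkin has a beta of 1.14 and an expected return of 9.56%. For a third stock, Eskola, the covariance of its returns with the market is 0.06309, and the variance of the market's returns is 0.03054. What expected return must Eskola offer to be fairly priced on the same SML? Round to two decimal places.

MRP = (9.56% − 5.09%) / (1.14 − 0.50) = 6.9844%
R_f = 5.09% − 0.50 × 6.9844% = 1.5978%
β_Eskola = Cov / Var(R_m) = 0.06309 / 0.03054 = 2.0658
E(R_Eskola) = R_f + β × MRP = 1.5978% + 2.0658 × 6.9844% = 16.03%

16.03%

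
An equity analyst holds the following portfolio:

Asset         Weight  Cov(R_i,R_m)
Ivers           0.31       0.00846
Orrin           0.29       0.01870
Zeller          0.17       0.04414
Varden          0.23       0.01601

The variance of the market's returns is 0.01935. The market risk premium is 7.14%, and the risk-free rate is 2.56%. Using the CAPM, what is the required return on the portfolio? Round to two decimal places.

β_Ivers = 0.00846 / 0.01935 = 0.4372
β_Orrin = 0.01870 / 0.01935 = 0.9664
β_Zeller = 0.04414 / 0.01935 = 2.2811
β_Varden = 0.01601 / 0.01935 = 0.8274
β_P = Σ w_i β_i = 0.31×0.4372 + 0.29×0.9664 + 0.17×2.2811 + 0.23×0.8274 = 0.9939
E(R_P) = R_f + β_P × MRP = 2.56% + 0.9939 × 7.14% = 9.66%

9.66%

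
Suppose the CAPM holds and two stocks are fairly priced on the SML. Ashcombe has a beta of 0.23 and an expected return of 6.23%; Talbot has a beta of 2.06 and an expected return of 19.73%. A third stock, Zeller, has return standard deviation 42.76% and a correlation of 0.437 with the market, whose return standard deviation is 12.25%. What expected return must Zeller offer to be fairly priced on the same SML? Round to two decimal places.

15.79%

MRP = (19.73% − 6.23%) / (2.06 − 0.23) = 7.3770%
R_f = 6.23% − 0.23 × 7.3770% = 4.5333%
β_Zeller = ρ·σ_i/σ_m = 0.437 × 42.76 / 12.25 = 1.5254
E(R_Zeller) = R_f + β × MRP = 4.5333% + 1.5254 × 7.3770% = 15.79%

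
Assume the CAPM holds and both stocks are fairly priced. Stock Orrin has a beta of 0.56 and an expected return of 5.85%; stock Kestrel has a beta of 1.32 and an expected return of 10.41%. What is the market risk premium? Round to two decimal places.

Both satisfy E(R) = R_f + β·MRP, so the slope of the SML is
MRP = (10.41% − 5.85%) / (1.32 − 0.56) = 4.56% / 0.76 = 6.0000%

6.00%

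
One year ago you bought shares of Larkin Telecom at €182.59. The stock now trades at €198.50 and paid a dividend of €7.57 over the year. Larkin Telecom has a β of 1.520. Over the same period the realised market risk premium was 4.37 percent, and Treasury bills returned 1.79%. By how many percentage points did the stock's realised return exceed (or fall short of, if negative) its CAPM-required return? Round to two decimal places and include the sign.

Realised HPR = (P1 + D1 − P0) / P0 = (198.50 + 7.57 − 182.59) / 182.59 = 23.48 / 182.59 = 12.8594%
CAPM required = R_f + β·MRP = 1.79% + 1.520 × 4.37% = 8.43240%
α = realised − required = 12.8594% − 8.43240% = +4.43%

+4.43%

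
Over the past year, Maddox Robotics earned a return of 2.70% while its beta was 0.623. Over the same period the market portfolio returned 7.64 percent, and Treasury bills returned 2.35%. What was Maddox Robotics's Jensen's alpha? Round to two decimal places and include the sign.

-2.95%

Market excess return = 7.64% − 2.35% = 5.29%
CAPM benchmark = R_f + β(R_m − R_f) = 2.35% + 0.623 × 5.29% = 5.64567%
α = actual − benchmark = 2.70% − 5.64567% = -2.95%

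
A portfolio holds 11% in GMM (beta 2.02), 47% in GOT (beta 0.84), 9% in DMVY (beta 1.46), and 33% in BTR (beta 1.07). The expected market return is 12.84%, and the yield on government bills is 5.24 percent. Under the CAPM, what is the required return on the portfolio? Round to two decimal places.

β_P = Σ w_i β_i = 0.11×2.02 + 0.47×0.84 + 0.09×1.46 + 0.33×1.07 = 1.1015
MRP = 12.84% − 5.24% = 7.60%
E(R_P) = R_f + β_P × MRP = 5.24% + 1.1015 × 7.60% = 13.61%

13.61%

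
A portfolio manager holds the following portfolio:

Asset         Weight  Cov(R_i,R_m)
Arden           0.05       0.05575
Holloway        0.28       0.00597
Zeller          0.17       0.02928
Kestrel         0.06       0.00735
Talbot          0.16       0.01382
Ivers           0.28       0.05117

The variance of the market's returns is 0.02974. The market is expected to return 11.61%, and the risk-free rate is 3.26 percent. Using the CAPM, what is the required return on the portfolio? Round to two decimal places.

10.68%

β_Arden = 0.05575 / 0.02974 = 1.8746
β_Holloway = 0.00597 / 0.02974 = 0.2007
β_Zeller = 0.02928 / 0.02974 = 0.9845
β_Kestrel = 0.00735 / 0.02974 = 0.2471
β_Talbot = 0.01382 / 0.02974 = 0.4647
β_Ivers = 0.05117 / 0.02974 = 1.7206
β_P = Σ w_i β_i = 0.05×1.8746 + 0.28×0.2007 + 0.17×0.9845 + 0.06×0.2471 + 0.16×0.4647 + 0.28×1.7206 = 0.8882
MRP = 11.61% − 3.26% = 8.35%
E(R_P) = R_f + β_P × MRP = 3.26% + 0.8882 × 8.35% = 10.68%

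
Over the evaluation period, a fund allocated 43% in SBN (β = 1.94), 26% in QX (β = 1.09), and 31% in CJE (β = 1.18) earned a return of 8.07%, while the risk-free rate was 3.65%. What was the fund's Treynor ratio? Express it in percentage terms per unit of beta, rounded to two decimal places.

2.98%

β_P = 0.43×1.94 + 0.26×1.09 + 0.31×1.18 = 1.4834
Treynor = (R_P − R_f) / β_P = (8.07% − 3.65%) / 1.4834 = 4.42% / 1.4834 = 2.98%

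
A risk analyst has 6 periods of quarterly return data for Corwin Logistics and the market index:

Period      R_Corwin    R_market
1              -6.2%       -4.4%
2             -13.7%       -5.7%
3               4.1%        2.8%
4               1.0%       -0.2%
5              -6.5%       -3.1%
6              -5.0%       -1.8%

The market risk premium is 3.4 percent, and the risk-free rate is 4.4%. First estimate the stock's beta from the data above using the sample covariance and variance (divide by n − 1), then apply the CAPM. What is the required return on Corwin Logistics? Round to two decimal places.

Mean R_i = (-6.2 − 13.7 + 4.1 + 1.0 − 6.5 − 5.0) / 6 = -4.3833%
Mean R_m = (-4.4 − 5.7 + 2.8 − 0.2 − 3.1 − 1.8) / 6 = -2.0667%
Σ(R_i − R̄_i)(R_m − R̄_m) = 91.4467  ⇒  Cov = 91.4467 / 5 = 18.2893
Σ(R_m − R̄_m)² = 46.9533  ⇒  Var(R_m) = 46.9533 / 5 = 9.3907
β = Cov / Var(R_m) = 18.2893 / 9.3907 = 1.9476
E(R) = R_f + β × MRP = 4.4% + 1.9476 × 3.4% = 11.02%

11.02%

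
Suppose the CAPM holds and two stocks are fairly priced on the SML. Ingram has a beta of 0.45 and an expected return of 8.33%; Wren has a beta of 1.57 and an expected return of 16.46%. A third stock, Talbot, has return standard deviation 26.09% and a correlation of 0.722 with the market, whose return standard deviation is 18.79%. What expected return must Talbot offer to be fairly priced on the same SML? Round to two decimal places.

MRP = (16.46% − 8.33%) / (1.57 − 0.45) = 7.2589%
R_f = 8.33% − 0.45 × 7.2589% = 5.0635%
β_Talbot = ρ·σ_i/σ_m = 0.722 × 26.09 / 18.79 = 1.0025
E(R_Talbot) = R_f + β × MRP = 5.0635% + 1.0025 × 7.2589% = 12.34%

12.34%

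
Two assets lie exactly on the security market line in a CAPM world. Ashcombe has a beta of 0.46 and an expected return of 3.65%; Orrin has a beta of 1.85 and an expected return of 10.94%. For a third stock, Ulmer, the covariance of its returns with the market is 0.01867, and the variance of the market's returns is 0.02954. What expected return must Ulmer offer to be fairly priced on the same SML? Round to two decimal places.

4.55%

MRP = (10.94% − 3.65%) / (1.85 − 0.46) = 5.2446%
R_f = 3.65% − 0.46 × 5.2446% = 1.2375%
β_Ulmer = Cov / Var(R_m) = 0.01867 / 0.02954 = 0.6320
E(R_Ulmer) = R_f + β × MRP = 1.2375% + 0.6320 × 5.2446% = 4.55%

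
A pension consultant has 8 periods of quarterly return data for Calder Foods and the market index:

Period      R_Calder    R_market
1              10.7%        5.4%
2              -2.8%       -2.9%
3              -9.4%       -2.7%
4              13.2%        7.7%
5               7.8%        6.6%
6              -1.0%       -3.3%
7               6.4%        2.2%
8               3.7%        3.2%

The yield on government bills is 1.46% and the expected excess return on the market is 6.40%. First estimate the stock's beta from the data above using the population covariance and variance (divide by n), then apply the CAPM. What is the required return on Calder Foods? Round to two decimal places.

Mean R_i = (10.7 − 2.8 − 9.4 + 13.2 + 7.8 − 1.0 + 6.4 + 3.7) / 8 = 3.5750%
Mean R_m = (5.4 − 2.9 − 2.7 + 7.7 + 6.6 − 3.3 + 2.2 + 3.2) / 8 = 2.0250%
Σ(R_i − R̄_i)(R_m − R̄_m) = 215.7050  ⇒  Cov = 215.7050 / 8 = 26.9631
Σ(R_m − R̄_m)² = 140.8750  ⇒  Var(R_m) = 140.8750 / 8 = 17.6094
β = Cov / Var(R_m) = 26.9631 / 17.6094 = 1.5312
E(R) = R_f + β × MRP = 1.46% + 1.5312 × 6.40% = 11.26%

11.26%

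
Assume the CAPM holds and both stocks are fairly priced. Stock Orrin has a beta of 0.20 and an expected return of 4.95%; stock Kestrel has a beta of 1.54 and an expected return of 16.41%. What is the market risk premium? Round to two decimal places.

Both satisfy E(R) = R_f + β·MRP, so the slope of the SML is
MRP = (16.41% − 4.95%) / (1.54 − 0.20) = 11.46% / 1.34 = 8.5522%

8.55%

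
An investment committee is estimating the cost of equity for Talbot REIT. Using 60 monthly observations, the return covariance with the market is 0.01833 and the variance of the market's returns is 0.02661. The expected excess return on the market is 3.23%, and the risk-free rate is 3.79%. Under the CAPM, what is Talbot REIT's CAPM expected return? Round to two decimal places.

β = Cov(R_i, R_m) / Var(R_m) = 0.01833 / 0.02661 = 0.6888
E(R) = R_f + β × MRP = 3.79% + 0.6888 × 3.23% = 6.01%

6.01%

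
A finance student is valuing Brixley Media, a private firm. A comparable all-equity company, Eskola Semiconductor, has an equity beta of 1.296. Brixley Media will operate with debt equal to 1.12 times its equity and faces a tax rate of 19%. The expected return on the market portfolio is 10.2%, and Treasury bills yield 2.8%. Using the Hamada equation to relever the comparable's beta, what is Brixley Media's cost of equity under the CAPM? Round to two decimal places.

21.09%

β_L = β_U × [1 + (1 − t)(D/E)] = 1.296 × [1 + (1 − 0.19) × 1.12]
    = 1.296 × [1 + 0.81 × 1.12] = 1.296 × 1.9072 = 2.4717
MRP = 10.2% − 2.8% = 7.40%
E(R) = R_f + β_L × MRP = 2.8% + 2.4717 × 7.4% = 21.09%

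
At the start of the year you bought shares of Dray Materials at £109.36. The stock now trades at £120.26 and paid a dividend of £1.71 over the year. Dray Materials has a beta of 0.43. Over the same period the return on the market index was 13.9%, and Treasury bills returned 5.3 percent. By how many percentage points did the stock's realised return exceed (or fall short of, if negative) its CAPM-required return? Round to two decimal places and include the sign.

+2.53%

Realised HPR = (P1 + D1 − P0) / P0 = (120.26 + 1.71 − 109.36) / 109.36 = 12.61 / 109.36 = 11.5307%
MRP = 13.9% − 5.3% = 8.60%
CAPM required = R_f + β·MRP = 5.3% + 0.43 × 8.6% = 8.9980%
α = realised − required = 11.5307% − 8.9980% = +2.53%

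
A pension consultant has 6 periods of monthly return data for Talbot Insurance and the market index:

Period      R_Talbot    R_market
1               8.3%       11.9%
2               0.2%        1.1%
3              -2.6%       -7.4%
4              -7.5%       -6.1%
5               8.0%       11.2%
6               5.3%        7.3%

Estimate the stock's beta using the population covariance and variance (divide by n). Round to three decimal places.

0.715

Mean R_i = (8.3 + 0.2 − 2.6 − 7.5 + 8.0 + 5.3) / 6 = 1.9500%
Mean R_m = (11.9 + 1.1 − 7.4 − 6.1 + 11.2 + 7.3) / 6 = 3.0000%
Σ(R_i − R̄_i)(R_m − R̄_m) = 257.1700  ⇒  Cov = 257.1700 / 6 = 42.8617
Σ(R_m − R̄_m)² = 359.5200  ⇒  Var(R_m) = 359.5200 / 6 = 59.9200
β = Cov / Var(R_m) = 42.8617 / 59.9200 = 0.7153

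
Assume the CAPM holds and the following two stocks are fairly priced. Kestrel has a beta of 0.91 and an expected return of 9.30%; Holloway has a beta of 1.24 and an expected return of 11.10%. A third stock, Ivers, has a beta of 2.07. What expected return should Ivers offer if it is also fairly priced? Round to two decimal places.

MRP (SML slope) = (11.10% − 9.30%) / (1.24 − 0.91) = 1.80% / 0.33 = 5.4545%
R_f (intercept) = 9.30% − 0.91 × 5.4545% = 4.3364%
E(R_Ivers) = R_f + β × MRP = 4.3364% + 2.07 × 5.4545% = 15.63%

15.63%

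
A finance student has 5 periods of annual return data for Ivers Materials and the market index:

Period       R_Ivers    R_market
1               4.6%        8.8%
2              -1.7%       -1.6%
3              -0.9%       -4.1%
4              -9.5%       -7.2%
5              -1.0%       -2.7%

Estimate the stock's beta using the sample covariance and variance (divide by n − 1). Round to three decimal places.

Mean R_i = (4.6 − 1.7 − 0.9 − 9.5 − 1.0) / 5 = -1.7000%
Mean R_m = (8.8 − 1.6 − 4.1 − 7.2 − 2.7) / 5 = -1.3600%
Σ(R_i − R̄_i)(R_m − R̄_m) = 106.4300  ⇒  Cov = 106.4300 / 4 = 26.6075
Σ(R_m − R̄_m)² = 146.6920  ⇒  Var(R_m) = 146.6920 / 4 = 36.6730
β = Cov / Var(R_m) = 26.6075 / 36.6730 = 0.7255

0.726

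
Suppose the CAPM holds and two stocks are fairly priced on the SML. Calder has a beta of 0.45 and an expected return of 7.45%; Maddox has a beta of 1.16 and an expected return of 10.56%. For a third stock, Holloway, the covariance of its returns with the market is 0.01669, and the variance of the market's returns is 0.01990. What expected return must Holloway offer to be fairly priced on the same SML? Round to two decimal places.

9.15%

MRP = (10.56% − 7.45%) / (1.16 − 0.45) = 4.3803%
R_f = 7.45% − 0.45 × 4.3803% = 5.4789%
β_Holloway = Cov / Var(R_m) = 0.01669 / 0.01990 = 0.8387
E(R_Holloway) = R_f + β × MRP = 5.4789% + 0.8387 × 4.3803% = 9.15%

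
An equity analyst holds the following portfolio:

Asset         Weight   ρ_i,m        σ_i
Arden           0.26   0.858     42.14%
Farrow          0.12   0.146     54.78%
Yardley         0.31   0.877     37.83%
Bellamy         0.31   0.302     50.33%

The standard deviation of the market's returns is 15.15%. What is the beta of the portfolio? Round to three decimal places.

β_Arden = 0.858 × 42.14% / 15.15% = 2.3865
β_Farrow = 0.146 × 54.78% / 15.15% = 0.5279
β_Yardley = 0.877 × 37.83% / 15.15% = 2.1899
β_Bellamy = 0.302 × 50.33% / 15.15% = 1.0033
β_P = Σ w_i β_i = 0.26×2.3865 + 0.12×0.5279 + 0.31×2.1899 + 0.31×1.0033 = 1.6737

1.674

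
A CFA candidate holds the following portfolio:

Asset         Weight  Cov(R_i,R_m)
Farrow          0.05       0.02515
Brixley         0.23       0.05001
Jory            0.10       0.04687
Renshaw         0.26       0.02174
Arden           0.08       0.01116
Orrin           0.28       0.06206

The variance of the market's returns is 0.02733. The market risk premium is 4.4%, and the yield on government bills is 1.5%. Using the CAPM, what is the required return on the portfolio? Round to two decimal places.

β_Farrow = 0.02515 / 0.02733 = 0.9202
β_Brixley = 0.05001 / 0.02733 = 1.8299
β_Jory = 0.04687 / 0.02733 = 1.7150
β_Renshaw = 0.02174 / 0.02733 = 0.7955
β_Arden = 0.01116 / 0.02733 = 0.4083
β_Orrin = 0.06206 / 0.02733 = 2.2708
β_P = Σ w_i β_i = 0.05×0.9202 + 0.23×1.8299 + 0.10×1.7150 + 0.26×0.7955 + 0.08×0.4083 + 0.28×2.2708 = 1.5137
E(R_P) = R_f + β_P × MRP = 1.5% + 1.5137 × 4.4% = 8.16%

8.16%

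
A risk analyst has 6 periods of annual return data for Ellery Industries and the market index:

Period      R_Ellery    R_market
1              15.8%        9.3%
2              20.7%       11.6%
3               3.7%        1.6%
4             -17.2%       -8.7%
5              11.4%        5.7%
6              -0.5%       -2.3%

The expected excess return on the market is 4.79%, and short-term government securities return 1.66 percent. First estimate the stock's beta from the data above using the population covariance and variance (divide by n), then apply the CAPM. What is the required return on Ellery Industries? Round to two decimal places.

Mean R_i = (15.8 + 20.7 + 3.7 − 17.2 + 11.4 − 0.5) / 6 = 5.6500%
Mean R_m = (9.3 + 11.6 + 1.6 − 8.7 + 5.7 − 2.3) / 6 = 2.8667%
Σ(R_i − R̄_i)(R_m − R̄_m) = 511.5700  ⇒  Cov = 511.5700 / 6 = 85.2617
Σ(R_m − R̄_m)² = 287.7733  ⇒  Var(R_m) = 287.7733 / 6 = 47.9622
β = Cov / Var(R_m) = 85.2617 / 47.9622 = 1.7777
E(R) = R_f + β × MRP = 1.66% + 1.7777 × 4.79% = 10.18%

10.18%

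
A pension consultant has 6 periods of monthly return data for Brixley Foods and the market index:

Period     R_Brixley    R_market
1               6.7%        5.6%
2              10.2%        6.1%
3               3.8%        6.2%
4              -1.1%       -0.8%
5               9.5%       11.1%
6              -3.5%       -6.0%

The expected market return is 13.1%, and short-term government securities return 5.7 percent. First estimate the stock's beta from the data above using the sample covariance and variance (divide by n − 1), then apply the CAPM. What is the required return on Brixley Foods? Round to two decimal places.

11.95%

Mean R_i = (6.7 + 10.2 + 3.8 − 1.1 + 9.5 − 3.5) / 6 = 4.2667%
Mean R_m = (5.6 + 6.1 + 6.2 − 0.8 + 11.1 − 6.0) / 6 = 3.7000%
Σ(R_i − R̄_i)(R_m − R̄_m) = 155.9100  ⇒  Cov = 155.9100 / 5 = 31.1820
Σ(R_m − R̄_m)² = 184.7200  ⇒  Var(R_m) = 184.7200 / 5 = 36.9440
β = Cov / Var(R_m) = 31.1820 / 36.9440 = 0.8440
MRP = 13.1% − 5.7% = 7.40%
E(R) = R_f + β × MRP = 5.7% + 0.8440 × 7.4% = 11.95%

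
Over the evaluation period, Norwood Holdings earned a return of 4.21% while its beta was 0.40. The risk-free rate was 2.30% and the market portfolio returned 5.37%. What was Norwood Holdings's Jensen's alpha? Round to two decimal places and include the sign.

+0.68%

Market excess return = 5.37% − 2.30% = 3.07%
CAPM benchmark = R_f + β(R_m − R_f) = 2.30% + 0.40 × 3.07% = 3.5280%
α = actual − benchmark = 4.21% − 3.5280% = +0.68%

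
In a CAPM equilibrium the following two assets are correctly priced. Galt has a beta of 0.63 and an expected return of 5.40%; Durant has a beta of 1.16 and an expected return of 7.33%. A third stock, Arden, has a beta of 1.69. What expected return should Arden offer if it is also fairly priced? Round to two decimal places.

MRP (SML slope) = (7.33% − 5.40%) / (1.16 − 0.63) = 1.93% / 0.53 = 3.6415%
R_f (intercept) = 5.40% − 0.63 × 3.6415% = 3.1059%
E(R_Arden) = R_f + β × MRP = 3.1059% + 1.69 × 3.6415% = 9.26%

9.26%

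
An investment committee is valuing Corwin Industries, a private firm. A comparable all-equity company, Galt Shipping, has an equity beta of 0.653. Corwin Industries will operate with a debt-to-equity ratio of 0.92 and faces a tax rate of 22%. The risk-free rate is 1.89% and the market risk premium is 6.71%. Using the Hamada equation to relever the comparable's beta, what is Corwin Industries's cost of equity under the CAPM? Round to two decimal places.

9.42%

β_L = β_U × [1 + (1 − t)(D/E)] = 0.653 × [1 + (1 − 0.22) × 0.92]
    = 0.653 × [1 + 0.78 × 0.92] = 0.653 × 1.7176 = 1.1216
E(R) = R_f + β_L × MRP = 1.89% + 1.1216 × 6.71% = 9.42%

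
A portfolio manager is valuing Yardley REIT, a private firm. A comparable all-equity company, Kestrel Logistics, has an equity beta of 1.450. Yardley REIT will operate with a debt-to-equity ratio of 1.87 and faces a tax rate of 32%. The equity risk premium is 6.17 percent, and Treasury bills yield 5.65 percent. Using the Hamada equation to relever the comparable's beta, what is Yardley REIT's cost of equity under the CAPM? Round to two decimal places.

β_L = β_U × [1 + (1 − t)(D/E)] = 1.450 × [1 + (1 − 0.32) × 1.87]
    = 1.450 × [1 + 0.68 × 1.87] = 1.450 × 2.2716 = 3.2938
E(R) = R_f + β_L × MRP = 5.65% + 3.2938 × 6.17% = 25.97%

25.97%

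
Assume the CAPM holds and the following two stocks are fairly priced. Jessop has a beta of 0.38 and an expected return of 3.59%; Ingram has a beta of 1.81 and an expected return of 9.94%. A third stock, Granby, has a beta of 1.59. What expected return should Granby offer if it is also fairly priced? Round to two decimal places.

MRP (SML slope) = (9.94% − 3.59%) / (1.81 − 0.38) = 6.35% / 1.43 = 4.4406%
R_f (intercept) = 3.59% − 0.38 × 4.4406% = 1.9026%
E(R_Granby) = R_f + β × MRP = 1.9026% + 1.59 × 4.4406% = 8.96%

8.96%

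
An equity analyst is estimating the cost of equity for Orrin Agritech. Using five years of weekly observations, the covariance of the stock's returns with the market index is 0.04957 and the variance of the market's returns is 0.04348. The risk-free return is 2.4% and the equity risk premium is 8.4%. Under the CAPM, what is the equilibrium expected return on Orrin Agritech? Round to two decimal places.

β = Cov(R_i, R_m) / Var(R_m) = 0.04957 / 0.04348 = 1.1401
E(R) = R_f + β × MRP = 2.4% + 1.1401 × 8.4% = 11.98%

11.98%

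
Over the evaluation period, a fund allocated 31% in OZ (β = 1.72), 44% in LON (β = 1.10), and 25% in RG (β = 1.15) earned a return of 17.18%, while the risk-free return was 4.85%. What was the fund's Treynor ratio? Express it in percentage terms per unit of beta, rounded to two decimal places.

9.45%

β_P = 0.31×1.72 + 0.44×1.10 + 0.25×1.15 = 1.3047
Treynor = (R_P − R_f) / β_P = (17.18% − 4.85%) / 1.3047 = 12.33% / 1.3047 = 9.45%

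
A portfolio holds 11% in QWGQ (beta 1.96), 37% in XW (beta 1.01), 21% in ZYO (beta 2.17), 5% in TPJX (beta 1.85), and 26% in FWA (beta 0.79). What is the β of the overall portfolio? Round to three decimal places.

1.343

β_P = Σ w_i β_i = 0.11×1.96 + 0.37×1.01 + 0.21×2.17 + 0.05×1.85 + 0.26×0.79 = 1.3429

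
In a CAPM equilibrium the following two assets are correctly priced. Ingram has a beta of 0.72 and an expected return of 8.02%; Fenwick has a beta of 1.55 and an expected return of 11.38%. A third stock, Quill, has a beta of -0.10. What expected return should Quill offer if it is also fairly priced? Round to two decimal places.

MRP (SML slope) = (11.38% − 8.02%) / (1.55 − 0.72) = 3.36% / 0.83 = 4.0482%
R_f (intercept) = 8.02% − 0.72 × 4.0482% = 5.1053%
E(R_Quill) = R_f + β × MRP = 5.1053% + -0.10 × 4.0482% = 4.70%

4.70%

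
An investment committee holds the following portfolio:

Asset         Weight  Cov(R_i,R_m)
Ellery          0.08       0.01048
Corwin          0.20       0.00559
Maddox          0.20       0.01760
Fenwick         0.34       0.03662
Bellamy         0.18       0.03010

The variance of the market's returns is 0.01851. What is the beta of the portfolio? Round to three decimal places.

β_Ellery = 0.01048 / 0.01851 = 0.5662
β_Corwin = 0.00559 / 0.01851 = 0.3020
β_Maddox = 0.01760 / 0.01851 = 0.9508
β_Fenwick = 0.03662 / 0.01851 = 1.9784
β_Bellamy = 0.03010 / 0.01851 = 1.6261
β_P = Σ w_i β_i = 0.08×0.5662 + 0.20×0.3020 + 0.20×0.9508 + 0.34×1.9784 + 0.18×1.6261 = 1.2612

1.261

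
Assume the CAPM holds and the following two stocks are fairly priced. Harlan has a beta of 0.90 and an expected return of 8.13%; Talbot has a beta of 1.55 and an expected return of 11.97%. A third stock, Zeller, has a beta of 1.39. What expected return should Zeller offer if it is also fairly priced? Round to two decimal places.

11.02%

MRP (SML slope) = (11.97% − 8.13%) / (1.55 − 0.90) = 3.84% / 0.65 = 5.9077%
R_f (intercept) = 8.13% − 0.90 × 5.9077% = 2.8131%
E(R_Zeller) = R_f + β × MRP = 2.8131% + 1.39 × 5.9077% = 11.02%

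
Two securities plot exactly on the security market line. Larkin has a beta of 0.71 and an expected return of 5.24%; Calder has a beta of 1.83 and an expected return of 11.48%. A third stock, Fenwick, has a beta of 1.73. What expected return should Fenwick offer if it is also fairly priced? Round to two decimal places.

10.92%

MRP (SML slope) = (11.48% − 5.24%) / (1.83 − 0.71) = 6.24% / 1.12 = 5.5714%
R_f (intercept) = 5.24% − 0.71 × 5.5714% = 1.2843%
E(R_Fenwick) = R_f + β × MRP = 1.2843% + 1.73 × 5.5714% = 10.92%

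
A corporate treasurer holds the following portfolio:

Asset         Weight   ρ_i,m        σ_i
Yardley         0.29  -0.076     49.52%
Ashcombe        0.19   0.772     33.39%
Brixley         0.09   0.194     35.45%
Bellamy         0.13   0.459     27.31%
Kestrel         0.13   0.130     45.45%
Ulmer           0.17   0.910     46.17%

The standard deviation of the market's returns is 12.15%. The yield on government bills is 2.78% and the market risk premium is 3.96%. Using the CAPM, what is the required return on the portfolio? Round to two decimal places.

7.33%

β_Yardley = -0.076 × 49.52% / 12.15% = -0.3098
β_Ashcombe = 0.772 × 33.39% / 12.15% = 2.1216
β_Brixley = 0.194 × 35.45% / 12.15% = 0.5660
β_Bellamy = 0.459 × 27.31% / 12.15% = 1.0317
β_Kestrel = 0.130 × 45.45% / 12.15% = 0.4863
β_Ulmer = 0.910 × 46.17% / 12.15% = 3.4580
β_P = Σ w_i β_i = 0.29×-0.3098 + 0.19×2.1216 + 0.09×0.5660 + 0.13×1.0317 + 0.13×0.4863 + 0.17×3.4580 = 1.1494
E(R_P) = R_f + β_P × MRP = 2.78% + 1.1494 × 3.96% = 7.33%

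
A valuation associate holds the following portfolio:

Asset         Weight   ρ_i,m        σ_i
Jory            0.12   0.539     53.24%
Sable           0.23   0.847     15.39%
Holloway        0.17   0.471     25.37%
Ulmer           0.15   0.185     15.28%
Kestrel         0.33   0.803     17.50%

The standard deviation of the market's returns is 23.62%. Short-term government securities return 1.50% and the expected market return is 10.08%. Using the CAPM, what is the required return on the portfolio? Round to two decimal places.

β_Jory = 0.539 × 53.24% / 23.62% = 1.2149
β_Sable = 0.847 × 15.39% / 23.62% = 0.5519
β_Holloway = 0.471 × 25.37% / 23.62% = 0.5059
β_Ulmer = 0.185 × 15.28% / 23.62% = 0.1197
β_Kestrel = 0.803 × 17.50% / 23.62% = 0.5949
β_P = Σ w_i β_i = 0.12×1.2149 + 0.23×0.5519 + 0.17×0.5059 + 0.15×0.1197 + 0.33×0.5949 = 0.5730
MRP = 10.08% − 1.50% = 8.58%
E(R_P) = R_f + β_P × MRP = 1.50% + 0.5730 × 8.58% = 6.42%

6.42%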